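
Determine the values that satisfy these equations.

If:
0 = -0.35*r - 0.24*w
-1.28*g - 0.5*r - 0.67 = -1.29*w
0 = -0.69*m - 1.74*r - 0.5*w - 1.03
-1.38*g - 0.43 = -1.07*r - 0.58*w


Then:
g = -0.33
m = -1.34
r = -0.10
w = 0.15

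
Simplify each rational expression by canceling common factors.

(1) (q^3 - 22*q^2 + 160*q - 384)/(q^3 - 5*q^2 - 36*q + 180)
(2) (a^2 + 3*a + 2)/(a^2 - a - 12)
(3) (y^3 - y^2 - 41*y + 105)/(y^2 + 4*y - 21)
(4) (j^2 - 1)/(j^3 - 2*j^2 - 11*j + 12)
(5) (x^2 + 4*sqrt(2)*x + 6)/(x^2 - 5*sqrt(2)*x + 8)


(1) = (q^2 - 16*q + 64)/(q^2 + q - 30)
(2) = (a^2 + 3*a + 2)/(a^2 - a - 12)
(3) = y - 5
(4) = (j + 1)/(j^2 - j - 12)
(5) = (x^2 + 4*sqrt(2)*x + 6)/(x^2 - 5*sqrt(2)*x + 8)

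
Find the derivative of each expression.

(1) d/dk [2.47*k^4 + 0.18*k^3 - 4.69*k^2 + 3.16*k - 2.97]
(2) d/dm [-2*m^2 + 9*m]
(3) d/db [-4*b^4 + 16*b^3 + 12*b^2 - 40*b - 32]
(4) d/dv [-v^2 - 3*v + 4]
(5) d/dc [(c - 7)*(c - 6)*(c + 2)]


(1) = 9.88*k^3 + 0.54*k^2 - 9.38*k + 3.16
(2) = 9 - 4*m
(3) = -16*b^3 + 48*b^2 + 24*b - 40
(4) = -2*v - 3
(5) = 3*c^2 - 22*c + 16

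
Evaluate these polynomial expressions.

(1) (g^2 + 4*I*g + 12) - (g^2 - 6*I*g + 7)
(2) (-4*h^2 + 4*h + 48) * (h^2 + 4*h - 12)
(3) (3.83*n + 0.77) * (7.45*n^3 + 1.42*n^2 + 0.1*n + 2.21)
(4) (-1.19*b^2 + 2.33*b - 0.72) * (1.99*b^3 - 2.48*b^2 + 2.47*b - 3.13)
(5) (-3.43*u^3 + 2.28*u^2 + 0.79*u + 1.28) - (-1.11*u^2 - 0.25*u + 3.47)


(1) = 10*I*g + 5
(2) = -4*h^4 - 12*h^3 + 112*h^2 + 144*h - 576
(3) = 28.5335*n^4 + 11.1751*n^3 + 1.4764*n^2 + 8.5413*n + 1.7017
(4) = -2.3681*b^5 + 7.5879*b^4 - 10.1505*b^3 + 11.2654*b^2 - 9.0713*b + 2.2536
(5) = -3.43*u^3 + 3.39*u^2 + 1.04*u - 2.19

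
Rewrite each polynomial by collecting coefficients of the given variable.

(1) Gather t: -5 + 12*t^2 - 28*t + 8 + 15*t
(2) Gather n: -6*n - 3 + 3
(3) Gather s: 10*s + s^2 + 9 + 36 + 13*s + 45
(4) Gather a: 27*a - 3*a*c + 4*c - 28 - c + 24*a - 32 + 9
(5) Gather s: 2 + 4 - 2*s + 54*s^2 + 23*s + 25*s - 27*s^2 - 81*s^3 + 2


(1) = 12*t^2 - 13*t + 3
(2) = -6*n
(3) = s^2 + 23*s + 90
(4) = a*(51 - 3*c) + 3*c - 51
(5) = -81*s^3 + 27*s^2 + 46*s + 8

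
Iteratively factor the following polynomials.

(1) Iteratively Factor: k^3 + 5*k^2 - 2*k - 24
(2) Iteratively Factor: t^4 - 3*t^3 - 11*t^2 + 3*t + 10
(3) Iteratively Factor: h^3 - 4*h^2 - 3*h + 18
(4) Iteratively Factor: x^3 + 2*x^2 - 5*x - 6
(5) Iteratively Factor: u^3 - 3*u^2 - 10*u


(1) = (k + 4)*(k^2 + k - 6) = (k + 3)*(k + 4)*(k - 2)
(2) = (t - 1)*(t^3 - 2*t^2 - 13*t - 10) = (t - 1)*(t + 2)*(t^2 - 4*t - 5) = (t - 1)*(t + 1)*(t + 2)*(t - 5)
(3) = (h + 2)*(h^2 - 6*h + 9) = (h - 3)*(h + 2)*(h - 3)
(4) = (x - 2)*(x^2 + 4*x + 3) = (x - 2)*(x + 1)*(x + 3)
(5) = (u)*(u^2 - 3*u - 10) = u*(u - 5)*(u + 2)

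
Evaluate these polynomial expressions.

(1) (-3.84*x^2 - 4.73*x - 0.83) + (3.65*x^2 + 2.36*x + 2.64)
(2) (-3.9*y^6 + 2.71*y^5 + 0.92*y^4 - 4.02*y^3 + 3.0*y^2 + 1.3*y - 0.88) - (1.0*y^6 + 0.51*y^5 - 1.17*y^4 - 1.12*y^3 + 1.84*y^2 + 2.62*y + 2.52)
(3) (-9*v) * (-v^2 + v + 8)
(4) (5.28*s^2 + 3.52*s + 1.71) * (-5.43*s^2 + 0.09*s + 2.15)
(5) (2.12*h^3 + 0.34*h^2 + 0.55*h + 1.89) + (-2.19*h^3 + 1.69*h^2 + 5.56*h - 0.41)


(1) = -0.19*x^2 - 2.37*x + 1.81
(2) = -4.9*y^6 + 2.2*y^5 + 2.09*y^4 - 2.9*y^3 + 1.16*y^2 - 1.32*y - 3.4
(3) = 9*v^3 - 9*v^2 - 72*v
(4) = -28.6704*s^4 - 18.6384*s^3 + 2.3835*s^2 + 7.7219*s + 3.6765
(5) = -0.07*h^3 + 2.03*h^2 + 6.11*h + 1.48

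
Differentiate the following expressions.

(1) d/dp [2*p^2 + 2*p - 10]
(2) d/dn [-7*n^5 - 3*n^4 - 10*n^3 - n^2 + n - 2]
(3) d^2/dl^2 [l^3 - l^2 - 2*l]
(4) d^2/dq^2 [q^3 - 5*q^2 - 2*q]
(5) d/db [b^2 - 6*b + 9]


(1) = 4*p + 2
(2) = -35*n^4 - 12*n^3 - 30*n^2 - 2*n + 1
(3) = 6*l - 2
(4) = 6*q - 10
(5) = 2*b - 6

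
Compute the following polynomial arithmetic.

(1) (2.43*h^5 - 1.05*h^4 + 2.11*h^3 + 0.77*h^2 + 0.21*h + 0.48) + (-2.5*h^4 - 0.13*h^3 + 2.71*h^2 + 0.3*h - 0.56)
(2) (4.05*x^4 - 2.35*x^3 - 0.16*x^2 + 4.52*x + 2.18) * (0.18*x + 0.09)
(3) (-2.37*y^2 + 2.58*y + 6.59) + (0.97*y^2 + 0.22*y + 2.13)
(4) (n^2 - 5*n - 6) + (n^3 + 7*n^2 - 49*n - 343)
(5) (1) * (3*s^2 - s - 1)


(1) = 2.43*h^5 - 3.55*h^4 + 1.98*h^3 + 3.48*h^2 + 0.51*h - 0.08
(2) = 0.729*x^5 - 0.0585*x^4 - 0.2403*x^3 + 0.7992*x^2 + 0.7992*x + 0.1962
(3) = -1.4*y^2 + 2.8*y + 8.72
(4) = n^3 + 8*n^2 - 54*n - 349
(5) = 3*s^2 - s - 1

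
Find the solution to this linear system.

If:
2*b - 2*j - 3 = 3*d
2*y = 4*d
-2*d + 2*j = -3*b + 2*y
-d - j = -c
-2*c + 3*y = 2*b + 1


Then:
b = -3
c = -7/2
d = -2
j = -3/2
y = -4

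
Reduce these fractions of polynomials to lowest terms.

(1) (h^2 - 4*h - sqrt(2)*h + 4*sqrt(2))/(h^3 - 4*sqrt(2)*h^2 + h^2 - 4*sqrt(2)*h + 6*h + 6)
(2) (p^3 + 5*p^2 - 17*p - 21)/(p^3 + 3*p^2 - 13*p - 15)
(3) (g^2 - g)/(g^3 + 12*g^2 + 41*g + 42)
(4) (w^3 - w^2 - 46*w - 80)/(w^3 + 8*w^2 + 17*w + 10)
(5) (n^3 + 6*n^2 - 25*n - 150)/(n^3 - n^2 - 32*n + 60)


(1) = (h - 4)/(h^2 + h*(1 - 3*sqrt(2)) - 3*sqrt(2))
(2) = (p + 7)/(p + 5)
(3) = (g^2 - g)/(g^3 + 12*g^2 + 41*g + 42)
(4) = (w - 8)/(w + 1)
(5) = (n + 5)/(n - 2)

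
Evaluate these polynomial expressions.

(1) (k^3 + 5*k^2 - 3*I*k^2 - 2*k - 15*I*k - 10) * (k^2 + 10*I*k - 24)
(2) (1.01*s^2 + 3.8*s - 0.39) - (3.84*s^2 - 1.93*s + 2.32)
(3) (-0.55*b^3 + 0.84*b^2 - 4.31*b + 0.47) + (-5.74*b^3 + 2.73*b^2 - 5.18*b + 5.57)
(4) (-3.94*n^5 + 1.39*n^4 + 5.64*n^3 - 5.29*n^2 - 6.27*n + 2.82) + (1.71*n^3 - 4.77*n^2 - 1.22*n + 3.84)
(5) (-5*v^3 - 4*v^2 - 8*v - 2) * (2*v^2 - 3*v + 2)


(1) = k^5 + 5*k^4 + 7*I*k^4 + 4*k^3 + 35*I*k^3 + 20*k^2 + 52*I*k^2 + 48*k + 260*I*k + 240
(2) = -2.83*s^2 + 5.73*s - 2.71
(3) = -6.29*b^3 + 3.57*b^2 - 9.49*b + 6.04
(4) = -3.94*n^5 + 1.39*n^4 + 7.35*n^3 - 10.06*n^2 - 7.49*n + 6.66
(5) = -10*v^5 + 7*v^4 - 14*v^3 + 12*v^2 - 10*v - 4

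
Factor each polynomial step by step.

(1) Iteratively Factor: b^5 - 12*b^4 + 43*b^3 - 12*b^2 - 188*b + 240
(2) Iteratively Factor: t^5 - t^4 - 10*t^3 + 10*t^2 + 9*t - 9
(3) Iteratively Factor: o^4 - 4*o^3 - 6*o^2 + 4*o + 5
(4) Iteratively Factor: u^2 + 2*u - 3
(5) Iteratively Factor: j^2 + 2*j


(1) = (b + 2)*(b^4 - 14*b^3 + 71*b^2 - 154*b + 120) = (b - 3)*(b + 2)*(b^3 - 11*b^2 + 38*b - 40) = (b - 4)*(b - 3)*(b + 2)*(b^2 - 7*b + 10) = (b - 4)*(b - 3)*(b - 2)*(b + 2)*(b - 5)
(2) = (t - 1)*(t^4 - 10*t^2 + 9) = (t - 3)*(t - 1)*(t^3 + 3*t^2 - t - 3) = (t - 3)*(t - 1)*(t + 3)*(t^2 - 1) = (t - 3)*(t - 1)^2*(t + 3)*(t + 1)
(3) = (o - 1)*(o^3 - 3*o^2 - 9*o - 5) = (o - 1)*(o + 1)*(o^2 - 4*o - 5) = (o - 1)*(o + 1)^2*(o - 5)
(4) = (u + 3)*(u - 1)
(5) = (j + 2)*(j)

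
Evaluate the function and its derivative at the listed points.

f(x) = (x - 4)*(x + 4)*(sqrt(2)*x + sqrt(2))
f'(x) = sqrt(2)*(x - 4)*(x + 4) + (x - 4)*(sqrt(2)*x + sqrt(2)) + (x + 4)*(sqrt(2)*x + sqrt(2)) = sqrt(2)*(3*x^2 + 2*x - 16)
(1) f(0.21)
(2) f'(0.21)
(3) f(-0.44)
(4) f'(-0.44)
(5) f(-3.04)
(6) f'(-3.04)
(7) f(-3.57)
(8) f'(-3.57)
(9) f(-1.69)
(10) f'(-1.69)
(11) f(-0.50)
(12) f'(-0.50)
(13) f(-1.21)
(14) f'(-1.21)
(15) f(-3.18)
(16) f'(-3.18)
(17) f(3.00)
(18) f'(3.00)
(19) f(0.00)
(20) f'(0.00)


(1) = -27.30
(2) = -21.85
(3) = -12.52
(4) = -23.05
(5) = 19.50
(6) = 7.98
(7) = 11.83
(8) = 21.35
(9) = 12.83
(10) = -15.29
(11) = -11.14
(12) = -22.98
(13) = 4.32
(14) = -19.84
(15) = 18.15
(16) = 11.28
(17) = -39.60
(18) = 24.04
(19) = -22.63
(20) = -22.63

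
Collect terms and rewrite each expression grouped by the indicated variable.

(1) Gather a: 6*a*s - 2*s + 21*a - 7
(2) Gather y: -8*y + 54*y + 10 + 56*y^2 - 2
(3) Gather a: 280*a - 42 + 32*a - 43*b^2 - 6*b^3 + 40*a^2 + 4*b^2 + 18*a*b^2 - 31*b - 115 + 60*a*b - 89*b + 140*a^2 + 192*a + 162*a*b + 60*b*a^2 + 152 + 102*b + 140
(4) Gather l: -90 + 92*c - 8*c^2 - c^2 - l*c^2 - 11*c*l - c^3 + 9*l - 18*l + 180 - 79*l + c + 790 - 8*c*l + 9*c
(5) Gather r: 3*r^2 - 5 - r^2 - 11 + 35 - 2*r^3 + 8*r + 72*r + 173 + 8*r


(1) = a*(6*s + 21) - 2*s - 7
(2) = 56*y^2 + 46*y + 8
(3) = a^2*(60*b + 180) + a*(18*b^2 + 222*b + 504) - 6*b^3 - 39*b^2 - 18*b + 135
(4) = -c^3 - 9*c^2 + 102*c + l*(-c^2 - 19*c - 88) + 880
(5) = -2*r^3 + 2*r^2 + 88*r + 192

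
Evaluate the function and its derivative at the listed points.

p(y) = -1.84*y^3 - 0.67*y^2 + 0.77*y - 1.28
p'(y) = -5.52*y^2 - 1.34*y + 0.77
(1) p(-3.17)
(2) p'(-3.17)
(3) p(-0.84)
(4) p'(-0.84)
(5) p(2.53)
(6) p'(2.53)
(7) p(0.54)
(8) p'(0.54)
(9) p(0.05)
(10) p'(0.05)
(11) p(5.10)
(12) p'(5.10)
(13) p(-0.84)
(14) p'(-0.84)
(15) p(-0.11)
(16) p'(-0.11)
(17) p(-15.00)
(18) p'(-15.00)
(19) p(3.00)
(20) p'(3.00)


(1) = 48.16
(2) = -50.45
(3) = -1.31
(4) = -2.00
(5) = -33.42
(6) = -37.95
(7) = -1.35
(8) = -1.56
(9) = -1.24
(10) = 0.69
(11) = -258.86
(12) = -149.64
(13) = -1.31
(14) = -2.00
(15) = -1.37
(16) = 0.85
(17) = 6046.42
(18) = -1221.13
(19) = -54.68
(20) = -52.93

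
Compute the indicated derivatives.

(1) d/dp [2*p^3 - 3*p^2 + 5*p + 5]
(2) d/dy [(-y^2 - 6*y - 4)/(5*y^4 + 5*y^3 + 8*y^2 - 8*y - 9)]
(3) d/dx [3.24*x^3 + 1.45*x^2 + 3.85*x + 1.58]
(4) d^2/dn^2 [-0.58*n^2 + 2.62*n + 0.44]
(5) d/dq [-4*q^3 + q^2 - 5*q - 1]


(1) = 6*p^2 - 6*p + 5
(2) = (10*y^5 + 95*y^4 + 140*y^3 + 116*y^2 + 82*y + 22)/(25*y^8 + 50*y^7 + 105*y^6 - 106*y^4 - 218*y^3 - 80*y^2 + 144*y + 81)
(3) = 9.72*x^2 + 2.9*x + 3.85
(4) = -1.16000000000000
(5) = -12*q^2 + 2*q - 5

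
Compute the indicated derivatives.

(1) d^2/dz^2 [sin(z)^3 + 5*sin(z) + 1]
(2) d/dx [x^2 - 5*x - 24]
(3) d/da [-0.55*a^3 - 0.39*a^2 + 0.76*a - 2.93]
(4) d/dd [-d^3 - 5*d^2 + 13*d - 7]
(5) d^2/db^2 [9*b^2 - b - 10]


(1) = -9*sin(z)^3 + sin(z)
(2) = 2*x - 5
(3) = -1.65*a^2 - 0.78*a + 0.76
(4) = -3*d^2 - 10*d + 13
(5) = 18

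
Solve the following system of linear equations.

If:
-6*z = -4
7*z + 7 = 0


Then:
No Solution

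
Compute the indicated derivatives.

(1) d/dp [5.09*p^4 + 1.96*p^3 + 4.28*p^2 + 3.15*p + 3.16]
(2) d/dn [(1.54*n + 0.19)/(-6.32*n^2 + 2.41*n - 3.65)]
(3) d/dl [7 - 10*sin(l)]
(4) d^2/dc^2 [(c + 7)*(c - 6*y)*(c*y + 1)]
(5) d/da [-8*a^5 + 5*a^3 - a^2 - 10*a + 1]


(1) = 20.36*p^3 + 5.88*p^2 + 8.56*p + 3.15
(2) = (9.7328*n^2 + 2.4016*n - 6.0789)/(39.9424*n^4 - 30.4624*n^3 + 51.9441*n^2 - 17.593*n + 13.3225)
(3) = -10*cos(l)
(4) = 6*c*y - 12*y^2 + 14*y + 2
(5) = -40*a^4 + 15*a^2 - 2*a - 10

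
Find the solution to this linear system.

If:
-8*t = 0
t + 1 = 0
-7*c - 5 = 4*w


Then:
No Solution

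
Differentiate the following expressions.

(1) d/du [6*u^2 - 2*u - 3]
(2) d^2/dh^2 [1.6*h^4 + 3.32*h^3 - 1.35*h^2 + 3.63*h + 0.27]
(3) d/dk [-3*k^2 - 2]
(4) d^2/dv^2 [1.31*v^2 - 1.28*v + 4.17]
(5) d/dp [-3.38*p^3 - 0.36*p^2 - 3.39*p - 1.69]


(1) = 12*u - 2
(2) = 19.2*h^2 + 19.92*h - 2.7
(3) = -6*k
(4) = 2.62000000000000
(5) = -10.14*p^2 - 0.72*p - 3.39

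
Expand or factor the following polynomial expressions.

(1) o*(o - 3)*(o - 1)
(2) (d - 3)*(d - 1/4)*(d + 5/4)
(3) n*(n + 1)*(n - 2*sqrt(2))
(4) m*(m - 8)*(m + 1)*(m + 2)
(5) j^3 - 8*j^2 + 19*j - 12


(1) = o^3 - 4*o^2 + 3*o
(2) = d^3 - 2*d^2 - 53*d/16 + 15/16
(3) = n^3 - 2*sqrt(2)*n^2 + n^2 - 2*sqrt(2)*n
(4) = m^4 - 5*m^3 - 22*m^2 - 16*m
(5) = (j - 4)*(j - 3)*(j - 1)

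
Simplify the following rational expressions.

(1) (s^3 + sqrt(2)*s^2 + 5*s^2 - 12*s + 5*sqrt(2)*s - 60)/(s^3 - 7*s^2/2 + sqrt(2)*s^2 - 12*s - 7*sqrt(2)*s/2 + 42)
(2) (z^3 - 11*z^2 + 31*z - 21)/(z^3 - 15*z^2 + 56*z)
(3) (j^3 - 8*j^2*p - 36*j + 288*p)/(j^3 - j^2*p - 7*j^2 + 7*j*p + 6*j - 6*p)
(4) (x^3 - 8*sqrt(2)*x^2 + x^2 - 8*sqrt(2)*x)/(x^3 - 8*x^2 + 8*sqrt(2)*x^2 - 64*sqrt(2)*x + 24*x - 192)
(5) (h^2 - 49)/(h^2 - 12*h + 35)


(1) = (2*s + 10)/(2*s - 7)
(2) = (z^2 - 4*z + 3)/(z^2 - 8*z)
(3) = (-j^2 + 8*j*p - 6*j + 48*p)/(-j^2 + j*p + j - p)
(4) = (x^3 + x^2*(1 - 8*sqrt(2)) - 8*sqrt(2)*x)/(x^3 + x^2*(-8 + 8*sqrt(2)) + x*(24 - 64*sqrt(2)) - 192)
(5) = (h + 7)/(h - 5)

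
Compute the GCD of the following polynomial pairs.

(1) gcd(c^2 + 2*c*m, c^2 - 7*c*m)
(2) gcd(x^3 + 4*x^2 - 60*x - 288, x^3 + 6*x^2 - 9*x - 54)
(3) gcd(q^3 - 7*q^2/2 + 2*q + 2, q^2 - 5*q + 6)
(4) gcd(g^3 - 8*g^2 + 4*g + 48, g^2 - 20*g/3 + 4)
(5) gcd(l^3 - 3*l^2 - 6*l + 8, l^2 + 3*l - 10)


(1) = gcd(c*(c + 2*m), c*(c - 7*m)) = c
(2) = x + 6
(3) = gcd((q - 2)^2*(q + 1/2), (q - 3)*(q - 2)) = q - 2
(4) = gcd((g - 6)*(g - 4)*(g + 2), (g - 6)*(g - 2/3)) = g - 6
(5) = 1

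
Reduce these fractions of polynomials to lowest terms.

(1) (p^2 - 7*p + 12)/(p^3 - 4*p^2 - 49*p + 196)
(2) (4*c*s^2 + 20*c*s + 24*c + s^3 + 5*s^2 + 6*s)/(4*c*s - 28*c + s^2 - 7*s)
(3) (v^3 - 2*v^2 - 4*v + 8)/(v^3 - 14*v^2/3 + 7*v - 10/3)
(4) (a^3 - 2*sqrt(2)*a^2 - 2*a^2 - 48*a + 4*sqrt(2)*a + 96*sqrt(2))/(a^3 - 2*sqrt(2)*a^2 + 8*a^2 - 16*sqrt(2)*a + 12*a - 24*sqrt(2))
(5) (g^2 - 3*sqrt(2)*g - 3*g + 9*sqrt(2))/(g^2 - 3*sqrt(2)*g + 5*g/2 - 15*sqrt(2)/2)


(1) = (p - 3)/(p^2 - 49)
(2) = (s^2 + 5*s + 6)/(s - 7)
(3) = (3*v^2 - 12)/(3*v^2 - 8*v + 5)
(4) = (a - 8)/(a + 2)
(5) = (2*g - 6)/(2*g + 5)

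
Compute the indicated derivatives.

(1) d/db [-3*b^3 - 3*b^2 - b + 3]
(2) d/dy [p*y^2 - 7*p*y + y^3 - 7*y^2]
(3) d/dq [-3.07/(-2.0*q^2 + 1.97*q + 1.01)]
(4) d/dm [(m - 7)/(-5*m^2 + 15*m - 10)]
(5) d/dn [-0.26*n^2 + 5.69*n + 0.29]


(1) = -9*b^2 - 6*b - 1
(2) = 2*p*y - 7*p + 3*y^2 - 14*y
(3) = (6.0479 - 12.28*q)/(-2.0*q^2 + 1.97*q + 1.01)^2
(4) = (-m^2 + 3*m + (m - 7)*(2*m - 3) - 2)/(5*(m^2 - 3*m + 2)^2)
(5) = 5.69 - 0.52*n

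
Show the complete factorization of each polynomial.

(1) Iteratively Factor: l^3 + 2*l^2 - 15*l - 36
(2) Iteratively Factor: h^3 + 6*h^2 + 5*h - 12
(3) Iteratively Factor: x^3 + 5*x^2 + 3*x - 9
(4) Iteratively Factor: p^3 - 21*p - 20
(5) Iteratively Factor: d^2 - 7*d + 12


(1) = (l - 4)*(l^2 + 6*l + 9) = (l - 4)*(l + 3)*(l + 3)
(2) = (h + 4)*(h^2 + 2*h - 3) = (h - 1)*(h + 4)*(h + 3)
(3) = (x + 3)*(x^2 + 2*x - 3) = (x - 1)*(x + 3)*(x + 3)
(4) = (p + 4)*(p^2 - 4*p - 5) = (p + 1)*(p + 4)*(p - 5)
(5) = (d - 3)*(d - 4)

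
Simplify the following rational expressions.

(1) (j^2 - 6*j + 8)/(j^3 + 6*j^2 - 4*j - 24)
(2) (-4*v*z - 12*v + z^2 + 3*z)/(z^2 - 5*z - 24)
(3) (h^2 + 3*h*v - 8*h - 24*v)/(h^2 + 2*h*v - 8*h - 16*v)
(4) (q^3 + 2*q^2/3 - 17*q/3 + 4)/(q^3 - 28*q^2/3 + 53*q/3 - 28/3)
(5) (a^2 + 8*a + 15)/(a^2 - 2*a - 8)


(1) = (j - 4)/(j^2 + 8*j + 12)
(2) = (-4*v + z)/(z - 8)
(3) = (h + 3*v)/(h + 2*v)
(4) = (q + 3)/(q - 7)
(5) = (a^2 + 8*a + 15)/(a^2 - 2*a - 8)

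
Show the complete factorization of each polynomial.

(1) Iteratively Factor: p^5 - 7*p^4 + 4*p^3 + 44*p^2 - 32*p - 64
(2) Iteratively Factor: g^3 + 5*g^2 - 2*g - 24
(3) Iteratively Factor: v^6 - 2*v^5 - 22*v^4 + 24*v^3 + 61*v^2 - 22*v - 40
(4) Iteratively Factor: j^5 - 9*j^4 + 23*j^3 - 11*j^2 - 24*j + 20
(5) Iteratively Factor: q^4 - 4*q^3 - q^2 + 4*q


(1) = (p - 2)*(p^4 - 5*p^3 - 6*p^2 + 32*p + 32) = (p - 4)*(p - 2)*(p^3 - p^2 - 10*p - 8) = (p - 4)^2*(p - 2)*(p^2 + 3*p + 2) = (p - 4)^2*(p - 2)*(p + 1)*(p + 2)
(2) = (g + 3)*(g^2 + 2*g - 8) = (g - 2)*(g + 3)*(g + 4)
(3) = (v - 5)*(v^5 + 3*v^4 - 7*v^3 - 11*v^2 + 6*v + 8) = (v - 5)*(v + 4)*(v^4 - v^3 - 3*v^2 + v + 2) = (v - 5)*(v + 1)*(v + 4)*(v^3 - 2*v^2 - v + 2) = (v - 5)*(v - 1)*(v + 1)*(v + 4)*(v^2 - v - 2) = (v - 5)*(v - 2)*(v - 1)*(v + 1)*(v + 4)*(v + 1)
(4) = (j - 1)*(j^4 - 8*j^3 + 15*j^2 + 4*j - 20) = (j - 2)*(j - 1)*(j^3 - 6*j^2 + 3*j + 10) = (j - 2)^2*(j - 1)*(j^2 - 4*j - 5) = (j - 2)^2*(j - 1)*(j + 1)*(j - 5)
(5) = (q)*(q^3 - 4*q^2 - q + 4) = q*(q - 1)*(q^2 - 3*q - 4) = q*(q - 1)*(q + 1)*(q - 4)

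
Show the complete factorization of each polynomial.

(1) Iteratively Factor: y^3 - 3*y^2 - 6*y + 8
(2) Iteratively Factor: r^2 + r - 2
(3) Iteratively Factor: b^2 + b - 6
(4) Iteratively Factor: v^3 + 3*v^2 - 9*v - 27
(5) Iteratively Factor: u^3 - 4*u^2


(1) = (y - 4)*(y^2 + y - 2) = (y - 4)*(y + 2)*(y - 1)
(2) = (r - 1)*(r + 2)
(3) = (b - 2)*(b + 3)
(4) = (v + 3)*(v^2 - 9) = (v + 3)^2*(v - 3)
(5) = (u - 4)*(u^2) = u*(u - 4)*(u)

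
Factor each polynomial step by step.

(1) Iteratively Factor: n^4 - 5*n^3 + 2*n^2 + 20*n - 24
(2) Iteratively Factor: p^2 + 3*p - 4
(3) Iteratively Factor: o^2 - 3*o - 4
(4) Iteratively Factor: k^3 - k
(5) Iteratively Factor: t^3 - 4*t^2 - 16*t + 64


(1) = (n - 2)*(n^3 - 3*n^2 - 4*n + 12) = (n - 3)*(n - 2)*(n^2 - 4) = (n - 3)*(n - 2)^2*(n + 2)
(2) = (p + 4)*(p - 1)
(3) = (o - 4)*(o + 1)
(4) = (k)*(k^2 - 1) = k*(k + 1)*(k - 1)
(5) = (t - 4)*(t^2 - 16) = (t - 4)^2*(t + 4)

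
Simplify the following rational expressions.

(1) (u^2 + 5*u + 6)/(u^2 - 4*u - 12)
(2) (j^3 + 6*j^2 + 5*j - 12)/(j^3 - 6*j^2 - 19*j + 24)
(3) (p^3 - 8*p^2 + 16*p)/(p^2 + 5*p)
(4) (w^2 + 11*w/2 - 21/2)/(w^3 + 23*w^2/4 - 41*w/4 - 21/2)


(1) = (u + 3)/(u - 6)
(2) = (j + 4)/(j - 8)
(3) = (p^2 - 8*p + 16)/(p + 5)
(4) = (4*w - 6)/(4*w^2 - 5*w - 6)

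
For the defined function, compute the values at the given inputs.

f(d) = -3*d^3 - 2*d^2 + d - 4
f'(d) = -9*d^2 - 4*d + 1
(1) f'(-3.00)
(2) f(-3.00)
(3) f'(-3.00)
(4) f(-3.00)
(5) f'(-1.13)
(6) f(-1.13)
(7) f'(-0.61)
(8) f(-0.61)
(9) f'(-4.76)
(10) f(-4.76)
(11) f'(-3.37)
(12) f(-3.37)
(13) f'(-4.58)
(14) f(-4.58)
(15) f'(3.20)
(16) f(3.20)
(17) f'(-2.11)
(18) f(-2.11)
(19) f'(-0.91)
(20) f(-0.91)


(1) = -68.00
(2) = 56.00
(3) = -68.00
(4) = 56.00
(5) = -5.97
(6) = -3.36
(7) = 0.09
(8) = -4.67
(9) = -183.88
(10) = 269.48
(11) = -87.73
(12) = 84.73
(13) = -169.47
(14) = 237.68
(15) = -103.96
(16) = -119.58
(17) = -30.63
(18) = 13.17
(19) = -2.81
(20) = -4.31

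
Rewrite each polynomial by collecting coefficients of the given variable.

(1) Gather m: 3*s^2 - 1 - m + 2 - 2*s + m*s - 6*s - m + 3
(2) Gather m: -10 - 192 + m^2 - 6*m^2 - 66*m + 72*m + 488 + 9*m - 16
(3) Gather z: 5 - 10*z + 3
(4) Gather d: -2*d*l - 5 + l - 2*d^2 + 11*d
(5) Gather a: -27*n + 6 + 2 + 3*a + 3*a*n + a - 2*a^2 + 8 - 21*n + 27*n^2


(1) = m*(s - 2) + 3*s^2 - 8*s + 4
(2) = -5*m^2 + 15*m + 270
(3) = 8 - 10*z
(4) = -2*d^2 + d*(11 - 2*l) + l - 5
(5) = -2*a^2 + a*(3*n + 4) + 27*n^2 - 48*n + 16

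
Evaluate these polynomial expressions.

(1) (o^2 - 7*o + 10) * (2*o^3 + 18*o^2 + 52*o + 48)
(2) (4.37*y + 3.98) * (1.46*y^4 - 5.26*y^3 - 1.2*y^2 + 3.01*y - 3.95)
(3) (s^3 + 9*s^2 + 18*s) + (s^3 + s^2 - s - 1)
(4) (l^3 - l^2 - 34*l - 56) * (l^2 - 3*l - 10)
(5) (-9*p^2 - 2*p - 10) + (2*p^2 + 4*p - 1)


(1) = 2*o^5 + 4*o^4 - 54*o^3 - 136*o^2 + 184*o + 480
(2) = 6.3802*y^5 - 17.1754*y^4 - 26.1788*y^3 + 8.3777*y^2 - 5.2817*y - 15.721
(3) = 2*s^3 + 10*s^2 + 17*s - 1
(4) = l^5 - 4*l^4 - 41*l^3 + 56*l^2 + 508*l + 560
(5) = -7*p^2 + 2*p - 11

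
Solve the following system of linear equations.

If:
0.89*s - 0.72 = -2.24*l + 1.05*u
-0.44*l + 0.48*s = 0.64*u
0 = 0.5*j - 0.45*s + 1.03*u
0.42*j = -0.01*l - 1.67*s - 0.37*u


Then:
j = 0.38
l = 0.24
s = -0.05
u = -0.21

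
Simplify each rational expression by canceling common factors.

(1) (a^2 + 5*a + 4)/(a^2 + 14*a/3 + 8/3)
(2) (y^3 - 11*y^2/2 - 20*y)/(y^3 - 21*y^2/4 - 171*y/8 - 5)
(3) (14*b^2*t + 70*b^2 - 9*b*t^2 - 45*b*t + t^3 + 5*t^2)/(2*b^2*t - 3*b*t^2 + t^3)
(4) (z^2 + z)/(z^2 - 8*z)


(1) = (3*a + 3)/(3*a + 2)
(2) = 4*y/(4*y + 1)
(3) = (-7*b*t - 35*b + t^2 + 5*t)/(-b*t + t^2)
(4) = (z + 1)/(z - 8)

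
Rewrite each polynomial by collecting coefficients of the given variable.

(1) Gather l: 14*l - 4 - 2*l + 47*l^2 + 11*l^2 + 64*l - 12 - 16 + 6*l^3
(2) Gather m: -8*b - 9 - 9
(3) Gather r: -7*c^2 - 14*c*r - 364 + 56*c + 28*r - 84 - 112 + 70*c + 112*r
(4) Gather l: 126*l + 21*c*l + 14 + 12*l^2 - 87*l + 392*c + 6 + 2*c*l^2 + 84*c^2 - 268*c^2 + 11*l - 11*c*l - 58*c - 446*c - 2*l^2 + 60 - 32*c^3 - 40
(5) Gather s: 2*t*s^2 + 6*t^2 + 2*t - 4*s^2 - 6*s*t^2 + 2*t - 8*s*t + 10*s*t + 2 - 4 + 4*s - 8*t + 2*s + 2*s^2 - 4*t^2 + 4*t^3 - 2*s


(1) = 6*l^3 + 58*l^2 + 76*l - 32
(2) = -8*b - 18
(3) = -7*c^2 + 126*c + r*(140 - 14*c) - 560
(4) = -32*c^3 - 184*c^2 - 112*c + l^2*(2*c + 10) + l*(10*c + 50) + 40
(5) = s^2*(2*t - 2) + s*(-6*t^2 + 2*t + 4) + 4*t^3 + 2*t^2 - 4*t - 2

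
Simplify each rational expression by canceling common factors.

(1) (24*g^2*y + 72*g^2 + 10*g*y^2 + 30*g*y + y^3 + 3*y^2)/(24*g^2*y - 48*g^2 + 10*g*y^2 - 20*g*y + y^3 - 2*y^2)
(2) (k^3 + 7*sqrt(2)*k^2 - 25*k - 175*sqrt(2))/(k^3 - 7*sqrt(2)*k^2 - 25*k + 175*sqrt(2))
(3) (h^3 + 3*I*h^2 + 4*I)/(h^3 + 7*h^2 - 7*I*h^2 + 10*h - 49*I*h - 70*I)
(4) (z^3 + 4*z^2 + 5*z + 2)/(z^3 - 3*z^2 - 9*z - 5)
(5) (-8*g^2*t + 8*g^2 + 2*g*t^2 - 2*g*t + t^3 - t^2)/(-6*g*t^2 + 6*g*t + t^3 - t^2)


(1) = (y + 3)/(y - 2)
(2) = (k + 7*sqrt(2))/(k - 7*sqrt(2))
(3) = (h^3 + 3*I*h^2 + 4*I)/(h^3 + h^2*(7 - 7*I) + h*(10 - 49*I) - 70*I)
(4) = (z + 2)/(z - 5)
(5) = (-8*g^2 + 2*g*t + t^2)/(-6*g*t + t^2)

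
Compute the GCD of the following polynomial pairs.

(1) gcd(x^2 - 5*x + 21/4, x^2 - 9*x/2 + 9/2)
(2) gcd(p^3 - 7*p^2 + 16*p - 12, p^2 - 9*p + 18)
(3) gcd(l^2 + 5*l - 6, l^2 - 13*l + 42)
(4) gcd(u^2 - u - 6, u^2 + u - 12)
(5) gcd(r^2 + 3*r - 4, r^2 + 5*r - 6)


(1) = gcd((x - 7/2)*(x - 3/2), (x - 3)*(x - 3/2)) = x - 3/2
(2) = p - 3
(3) = 1
(4) = gcd((u - 3)*(u + 2), (u - 3)*(u + 4)) = u - 3
(5) = gcd((r - 1)*(r + 4), (r - 1)*(r + 6)) = r - 1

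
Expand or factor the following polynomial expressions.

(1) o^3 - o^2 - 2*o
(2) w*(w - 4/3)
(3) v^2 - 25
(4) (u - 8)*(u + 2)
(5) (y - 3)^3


(1) = o*(o - 2)*(o + 1)
(2) = w^2 - 4*w/3
(3) = (v - 5)*(v + 5)
(4) = u^2 - 6*u - 16
(5) = y^3 - 9*y^2 + 27*y - 27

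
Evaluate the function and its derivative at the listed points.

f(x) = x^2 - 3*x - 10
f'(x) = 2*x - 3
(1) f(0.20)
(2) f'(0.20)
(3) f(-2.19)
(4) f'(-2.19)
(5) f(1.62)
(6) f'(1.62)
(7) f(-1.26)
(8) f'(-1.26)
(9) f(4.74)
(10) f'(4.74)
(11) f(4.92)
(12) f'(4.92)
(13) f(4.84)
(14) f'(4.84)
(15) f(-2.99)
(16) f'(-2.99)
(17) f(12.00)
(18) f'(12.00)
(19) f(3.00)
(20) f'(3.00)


(1) = -10.56
(2) = -2.60
(3) = 1.37
(4) = -7.38
(5) = -12.24
(6) = 0.24
(7) = -4.63
(8) = -5.52
(9) = -1.75
(10) = 6.48
(11) = -0.55
(12) = 6.84
(13) = -1.09
(14) = 6.68
(15) = 7.91
(16) = -8.98
(17) = 98.00
(18) = 21.00
(19) = -10.00
(20) = 3.00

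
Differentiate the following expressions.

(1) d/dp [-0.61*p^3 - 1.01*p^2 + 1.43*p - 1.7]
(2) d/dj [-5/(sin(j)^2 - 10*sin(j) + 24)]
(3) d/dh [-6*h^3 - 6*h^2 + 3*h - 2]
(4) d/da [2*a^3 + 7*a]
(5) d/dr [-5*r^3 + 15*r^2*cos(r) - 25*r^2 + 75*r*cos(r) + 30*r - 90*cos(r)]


(1) = -1.83*p^2 - 2.02*p + 1.43
(2) = 10*(sin(j) - 5)*cos(j)/(sin(j)^2 - 10*sin(j) + 24)^2
(3) = -18*h^2 - 12*h + 3
(4) = 6*a^2 + 7
(5) = -15*r^2*sin(r) - 15*r^2 - 75*r*sin(r) + 30*r*cos(r) - 50*r + 90*sin(r) + 75*cos(r) + 30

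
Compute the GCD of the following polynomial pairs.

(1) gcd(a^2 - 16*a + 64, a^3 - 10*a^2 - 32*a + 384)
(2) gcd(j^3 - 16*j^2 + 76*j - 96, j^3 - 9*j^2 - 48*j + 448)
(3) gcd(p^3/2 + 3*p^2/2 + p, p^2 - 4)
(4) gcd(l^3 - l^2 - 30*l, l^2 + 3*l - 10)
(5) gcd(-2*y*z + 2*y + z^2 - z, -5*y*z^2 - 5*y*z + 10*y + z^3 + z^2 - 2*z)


(1) = gcd((a - 8)^2, (a - 8)^2*(a + 6)) = a^2 - 16*a + 64
(2) = j - 8
(3) = gcd(p*(p/2 + 1)*(p + 1), (p - 2)*(p + 2)) = p + 2
(4) = l + 5
(5) = z - 1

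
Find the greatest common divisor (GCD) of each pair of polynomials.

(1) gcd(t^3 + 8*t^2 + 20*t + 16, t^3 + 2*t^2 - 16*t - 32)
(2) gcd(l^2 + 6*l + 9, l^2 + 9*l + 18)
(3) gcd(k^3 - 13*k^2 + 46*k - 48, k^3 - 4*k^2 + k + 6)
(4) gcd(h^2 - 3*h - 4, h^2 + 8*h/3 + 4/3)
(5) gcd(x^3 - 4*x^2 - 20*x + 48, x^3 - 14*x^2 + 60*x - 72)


(1) = t^2 + 6*t + 8
(2) = gcd((l + 3)^2, (l + 3)*(l + 6)) = l + 3
(3) = k^2 - 5*k + 6
(4) = gcd((h - 4)*(h + 1), (h + 2/3)*(h + 2)) = 1
(5) = gcd((x - 6)*(x - 2)*(x + 4), (x - 6)^2*(x - 2)) = x^2 - 8*x + 12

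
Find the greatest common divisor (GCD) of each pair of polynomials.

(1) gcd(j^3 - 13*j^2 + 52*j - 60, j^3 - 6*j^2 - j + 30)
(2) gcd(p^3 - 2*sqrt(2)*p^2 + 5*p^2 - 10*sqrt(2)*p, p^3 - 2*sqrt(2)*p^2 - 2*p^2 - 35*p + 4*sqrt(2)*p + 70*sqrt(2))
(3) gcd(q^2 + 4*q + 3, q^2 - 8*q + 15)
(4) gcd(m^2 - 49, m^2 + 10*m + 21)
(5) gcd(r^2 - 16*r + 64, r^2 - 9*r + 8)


(1) = j - 5
(2) = gcd(p*(p + 5)*(p - 2*sqrt(2)), (p - 7)*(p + 5)*(p - 2*sqrt(2))) = p^2 + p*(5 - 2*sqrt(2)) - 10*sqrt(2)
(3) = 1
(4) = gcd((m - 7)*(m + 7), (m + 3)*(m + 7)) = m + 7
(5) = r - 8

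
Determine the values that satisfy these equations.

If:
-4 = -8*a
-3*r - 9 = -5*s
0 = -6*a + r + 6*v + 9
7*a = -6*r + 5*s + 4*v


Then:
a = 1/2
r = 9/22
s = 45/22
v = -47/44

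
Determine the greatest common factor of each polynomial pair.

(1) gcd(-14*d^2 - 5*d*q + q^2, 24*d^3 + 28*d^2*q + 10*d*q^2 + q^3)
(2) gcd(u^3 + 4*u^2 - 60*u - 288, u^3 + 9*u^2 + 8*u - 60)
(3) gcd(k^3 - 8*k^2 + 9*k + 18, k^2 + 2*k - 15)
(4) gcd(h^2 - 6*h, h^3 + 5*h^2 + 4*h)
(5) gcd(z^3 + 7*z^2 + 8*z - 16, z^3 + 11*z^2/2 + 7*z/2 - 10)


(1) = gcd((-7*d + q)*(2*d + q), (2*d + q)^2*(6*d + q)) = 2*d + q
(2) = u + 6
(3) = gcd((k - 6)*(k - 3)*(k + 1), (k - 3)*(k + 5)) = k - 3
(4) = gcd(h*(h - 6), h*(h + 1)*(h + 4)) = h
(5) = z^2 + 3*z - 4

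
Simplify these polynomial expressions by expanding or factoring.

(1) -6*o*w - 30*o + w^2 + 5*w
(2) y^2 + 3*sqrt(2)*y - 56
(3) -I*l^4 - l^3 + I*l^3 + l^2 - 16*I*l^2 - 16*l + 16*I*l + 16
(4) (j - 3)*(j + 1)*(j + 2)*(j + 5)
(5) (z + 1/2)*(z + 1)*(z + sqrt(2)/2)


(1) = (-6*o + w)*(w + 5)
(2) = (y - 4*sqrt(2))*(y + 7*sqrt(2))
(3) = (l - 4*I)*(l - I)*(l + 4*I)*(-I*l + I)
(4) = j^4 + 5*j^3 - 7*j^2 - 41*j - 30
(5) = z^3 + sqrt(2)*z^2/2 + 3*z^2/2 + z/2 + 3*sqrt(2)*z/4 + sqrt(2)/4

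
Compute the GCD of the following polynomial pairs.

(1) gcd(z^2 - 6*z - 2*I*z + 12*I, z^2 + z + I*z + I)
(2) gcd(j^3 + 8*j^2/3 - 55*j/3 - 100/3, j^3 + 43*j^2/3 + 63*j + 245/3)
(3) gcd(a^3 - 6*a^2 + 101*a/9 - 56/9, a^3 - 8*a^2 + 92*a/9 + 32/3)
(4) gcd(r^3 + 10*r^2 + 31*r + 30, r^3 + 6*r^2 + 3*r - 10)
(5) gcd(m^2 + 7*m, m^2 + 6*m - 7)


(1) = 1
(2) = j + 5
(3) = a - 8/3
(4) = gcd((r + 2)*(r + 3)*(r + 5), (r - 1)*(r + 2)*(r + 5)) = r^2 + 7*r + 10
(5) = m + 7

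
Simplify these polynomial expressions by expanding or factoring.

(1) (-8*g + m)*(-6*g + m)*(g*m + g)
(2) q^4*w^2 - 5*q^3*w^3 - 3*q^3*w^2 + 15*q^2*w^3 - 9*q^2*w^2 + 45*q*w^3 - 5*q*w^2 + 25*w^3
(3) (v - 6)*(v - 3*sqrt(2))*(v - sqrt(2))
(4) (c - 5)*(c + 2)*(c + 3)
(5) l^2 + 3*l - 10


(1) = 48*g^3*m + 48*g^3 - 14*g^2*m^2 - 14*g^2*m + g*m^3 + g*m^2
(2) = (q - 5)*(q - 5*w)*(q*w + w)^2
(3) = v^3 - 6*v^2 - 4*sqrt(2)*v^2 + 6*v + 24*sqrt(2)*v - 36
(4) = c^3 - 19*c - 30
(5) = (l - 2)*(l + 5)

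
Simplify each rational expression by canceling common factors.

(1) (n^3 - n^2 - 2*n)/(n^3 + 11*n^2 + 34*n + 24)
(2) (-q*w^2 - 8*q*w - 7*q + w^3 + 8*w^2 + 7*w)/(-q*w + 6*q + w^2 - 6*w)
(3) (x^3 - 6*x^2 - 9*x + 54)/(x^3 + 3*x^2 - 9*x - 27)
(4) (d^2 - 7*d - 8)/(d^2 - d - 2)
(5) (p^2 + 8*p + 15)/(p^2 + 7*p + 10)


(1) = (n^2 - 2*n)/(n^2 + 10*n + 24)
(2) = (w^2 + 8*w + 7)/(w - 6)
(3) = (x - 6)/(x + 3)
(4) = (d - 8)/(d - 2)
(5) = (p + 3)/(p + 2)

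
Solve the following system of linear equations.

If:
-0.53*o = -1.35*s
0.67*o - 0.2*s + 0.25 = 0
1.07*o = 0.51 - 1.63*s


Then:
No Solution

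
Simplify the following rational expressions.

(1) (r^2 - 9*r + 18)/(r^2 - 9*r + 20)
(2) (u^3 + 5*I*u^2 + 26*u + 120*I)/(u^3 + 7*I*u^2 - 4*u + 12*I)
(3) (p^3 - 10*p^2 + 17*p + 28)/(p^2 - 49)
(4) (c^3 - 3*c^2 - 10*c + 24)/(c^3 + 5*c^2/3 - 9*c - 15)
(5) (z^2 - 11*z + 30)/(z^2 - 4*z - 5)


(1) = (r^2 - 9*r + 18)/(r^2 - 9*r + 20)
(2) = (u^2 - I*u + 20)/(u^2 + I*u + 2)
(3) = (p^2 - 3*p - 4)/(p + 7)
(4) = (3*c^2 - 18*c + 24)/(3*c^2 - 4*c - 15)
(5) = (z - 6)/(z + 1)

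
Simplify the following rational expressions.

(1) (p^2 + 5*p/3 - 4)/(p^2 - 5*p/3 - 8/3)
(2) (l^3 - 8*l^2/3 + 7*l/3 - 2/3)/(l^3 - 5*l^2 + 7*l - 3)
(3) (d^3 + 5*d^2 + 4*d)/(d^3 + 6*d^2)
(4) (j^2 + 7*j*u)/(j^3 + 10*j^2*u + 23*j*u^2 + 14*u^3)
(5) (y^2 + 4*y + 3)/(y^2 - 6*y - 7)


(1) = (3*p^2 + 5*p - 12)/(3*p^2 - 5*p - 8)
(2) = (3*l - 2)/(3*l - 9)
(3) = (d^2 + 5*d + 4)/(d^2 + 6*d)
(4) = j/(j^2 + 3*j*u + 2*u^2)
(5) = (y + 3)/(y - 7)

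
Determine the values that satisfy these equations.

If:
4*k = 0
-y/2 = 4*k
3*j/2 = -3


Then:
j = -2
k = 0
y = 0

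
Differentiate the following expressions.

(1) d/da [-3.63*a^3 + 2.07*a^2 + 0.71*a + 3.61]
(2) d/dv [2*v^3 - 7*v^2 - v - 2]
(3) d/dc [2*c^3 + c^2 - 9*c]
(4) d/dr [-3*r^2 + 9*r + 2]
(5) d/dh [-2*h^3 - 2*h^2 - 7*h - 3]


(1) = -10.89*a^2 + 4.14*a + 0.71
(2) = 6*v^2 - 14*v - 1
(3) = 6*c^2 + 2*c - 9
(4) = 9 - 6*r
(5) = -6*h^2 - 4*h - 7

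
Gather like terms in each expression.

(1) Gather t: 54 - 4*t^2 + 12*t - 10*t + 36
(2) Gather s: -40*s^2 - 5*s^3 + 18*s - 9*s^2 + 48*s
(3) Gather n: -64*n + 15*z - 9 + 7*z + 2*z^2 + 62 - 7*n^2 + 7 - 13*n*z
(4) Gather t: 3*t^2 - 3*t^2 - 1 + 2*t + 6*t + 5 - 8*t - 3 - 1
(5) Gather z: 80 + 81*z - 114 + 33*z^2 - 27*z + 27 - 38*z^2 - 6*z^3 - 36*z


(1) = -4*t^2 + 2*t + 90
(2) = -5*s^3 - 49*s^2 + 66*s
(3) = -7*n^2 + n*(-13*z - 64) + 2*z^2 + 22*z + 60
(4) = 0
(5) = -6*z^3 - 5*z^2 + 18*z - 7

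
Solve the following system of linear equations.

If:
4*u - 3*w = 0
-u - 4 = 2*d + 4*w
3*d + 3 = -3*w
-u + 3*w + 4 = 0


Then:
No Solution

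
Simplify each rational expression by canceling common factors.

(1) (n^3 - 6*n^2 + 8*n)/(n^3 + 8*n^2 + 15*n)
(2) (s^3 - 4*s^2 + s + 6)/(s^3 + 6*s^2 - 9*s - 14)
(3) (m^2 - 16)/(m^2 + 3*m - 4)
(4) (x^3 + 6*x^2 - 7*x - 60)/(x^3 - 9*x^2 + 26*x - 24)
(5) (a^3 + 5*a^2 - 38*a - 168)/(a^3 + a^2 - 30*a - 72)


(1) = (n^2 - 6*n + 8)/(n^2 + 8*n + 15)
(2) = (s - 3)/(s + 7)
(3) = (m - 4)/(m - 1)
(4) = (x^2 + 9*x + 20)/(x^2 - 6*x + 8)
(5) = (a + 7)/(a + 3)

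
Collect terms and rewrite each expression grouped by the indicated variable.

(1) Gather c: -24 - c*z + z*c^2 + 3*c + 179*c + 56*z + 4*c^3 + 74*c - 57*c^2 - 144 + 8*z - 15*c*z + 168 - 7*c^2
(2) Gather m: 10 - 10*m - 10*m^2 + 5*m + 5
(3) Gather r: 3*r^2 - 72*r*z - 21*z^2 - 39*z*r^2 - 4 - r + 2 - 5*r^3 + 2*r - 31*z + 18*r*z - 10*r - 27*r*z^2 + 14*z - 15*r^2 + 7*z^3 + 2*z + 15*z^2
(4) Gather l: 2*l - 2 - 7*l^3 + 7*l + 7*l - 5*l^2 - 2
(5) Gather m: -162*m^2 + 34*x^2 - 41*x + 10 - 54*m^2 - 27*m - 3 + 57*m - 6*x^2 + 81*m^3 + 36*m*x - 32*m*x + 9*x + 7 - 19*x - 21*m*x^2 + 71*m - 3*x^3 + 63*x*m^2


(1) = 4*c^3 + c^2*(z - 64) + c*(256 - 16*z) + 64*z
(2) = -10*m^2 - 5*m + 15
(3) = -5*r^3 + r^2*(-39*z - 12) + r*(-27*z^2 - 54*z - 9) + 7*z^3 - 6*z^2 - 15*z - 2
(4) = -7*l^3 - 5*l^2 + 16*l - 4
(5) = 81*m^3 + m^2*(63*x - 216) + m*(-21*x^2 + 4*x + 101) - 3*x^3 + 28*x^2 - 51*x + 14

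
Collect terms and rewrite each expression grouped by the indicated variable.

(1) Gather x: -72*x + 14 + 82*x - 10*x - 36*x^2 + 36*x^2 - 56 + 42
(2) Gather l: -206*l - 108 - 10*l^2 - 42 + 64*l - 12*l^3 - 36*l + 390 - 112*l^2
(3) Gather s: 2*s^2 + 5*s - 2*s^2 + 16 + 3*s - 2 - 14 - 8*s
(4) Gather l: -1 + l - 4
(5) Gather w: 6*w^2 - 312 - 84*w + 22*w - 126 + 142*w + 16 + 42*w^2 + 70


(1) = 0
(2) = -12*l^3 - 122*l^2 - 178*l + 240
(3) = 0
(4) = l - 5
(5) = 48*w^2 + 80*w - 352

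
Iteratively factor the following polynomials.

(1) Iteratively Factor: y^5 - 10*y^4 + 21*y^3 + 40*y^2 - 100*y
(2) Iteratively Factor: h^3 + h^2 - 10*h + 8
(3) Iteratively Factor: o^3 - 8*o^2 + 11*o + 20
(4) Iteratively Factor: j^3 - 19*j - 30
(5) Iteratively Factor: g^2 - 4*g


(1) = (y)*(y^4 - 10*y^3 + 21*y^2 + 40*y - 100) = y*(y - 5)*(y^3 - 5*y^2 - 4*y + 20) = y*(y - 5)*(y - 2)*(y^2 - 3*y - 10) = y*(y - 5)^2*(y - 2)*(y + 2)
(2) = (h + 4)*(h^2 - 3*h + 2) = (h - 2)*(h + 4)*(h - 1)
(3) = (o - 5)*(o^2 - 3*o - 4) = (o - 5)*(o + 1)*(o - 4)
(4) = (j + 2)*(j^2 - 2*j - 15) = (j - 5)*(j + 2)*(j + 3)
(5) = (g)*(g - 4)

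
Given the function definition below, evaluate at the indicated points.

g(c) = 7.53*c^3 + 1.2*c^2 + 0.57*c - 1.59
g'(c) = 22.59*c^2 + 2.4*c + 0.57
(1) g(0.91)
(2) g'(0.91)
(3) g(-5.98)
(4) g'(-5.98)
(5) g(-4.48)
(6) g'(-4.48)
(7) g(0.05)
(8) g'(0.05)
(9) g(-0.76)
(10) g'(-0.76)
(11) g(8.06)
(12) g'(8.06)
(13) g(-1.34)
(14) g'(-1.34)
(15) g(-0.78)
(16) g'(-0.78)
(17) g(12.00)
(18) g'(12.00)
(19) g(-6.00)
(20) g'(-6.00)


(1) = 5.60
(2) = 21.46
(3) = -1572.36
(4) = 794.05
(5) = -657.12
(6) = 443.21
(7) = -1.56
(8) = 0.75
(9) = -4.64
(10) = 11.79
(11) = 4023.72
(12) = 1487.44
(13) = -18.32
(14) = 37.92
(15) = -4.88
(16) = 12.44
(17) = 13189.89
(18) = 3282.33
(19) = -1588.29
(20) = 799.41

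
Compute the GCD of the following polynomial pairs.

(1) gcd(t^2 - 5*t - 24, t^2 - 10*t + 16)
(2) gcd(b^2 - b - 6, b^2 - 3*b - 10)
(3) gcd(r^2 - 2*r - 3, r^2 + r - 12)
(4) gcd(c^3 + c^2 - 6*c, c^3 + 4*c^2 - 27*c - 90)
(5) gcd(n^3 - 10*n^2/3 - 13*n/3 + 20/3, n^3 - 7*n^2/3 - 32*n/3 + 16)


(1) = t - 8
(2) = gcd((b - 3)*(b + 2), (b - 5)*(b + 2)) = b + 2
(3) = r - 3
(4) = gcd(c*(c - 2)*(c + 3), (c - 5)*(c + 3)*(c + 6)) = c + 3
(5) = n - 4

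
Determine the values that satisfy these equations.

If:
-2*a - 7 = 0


Then:
a = -7/2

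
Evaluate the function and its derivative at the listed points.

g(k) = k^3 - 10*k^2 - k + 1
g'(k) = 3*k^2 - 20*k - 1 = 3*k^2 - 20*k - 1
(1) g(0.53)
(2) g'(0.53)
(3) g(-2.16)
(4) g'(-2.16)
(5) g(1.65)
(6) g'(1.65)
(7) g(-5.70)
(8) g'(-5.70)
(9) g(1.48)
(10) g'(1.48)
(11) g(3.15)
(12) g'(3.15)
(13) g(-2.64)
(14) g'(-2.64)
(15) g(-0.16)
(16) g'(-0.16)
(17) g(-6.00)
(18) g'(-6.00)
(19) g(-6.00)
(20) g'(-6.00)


(1) = -2.19
(2) = -10.76
(3) = -53.57
(4) = 56.20
(5) = -23.38
(6) = -25.83
(7) = -503.39
(8) = 210.47
(9) = -19.14
(10) = -24.03
(11) = -70.12
(12) = -34.23
(13) = -84.46
(14) = 72.71
(15) = 0.90
(16) = 2.28
(17) = -569.00
(18) = 227.00
(19) = -569.00
(20) = 227.00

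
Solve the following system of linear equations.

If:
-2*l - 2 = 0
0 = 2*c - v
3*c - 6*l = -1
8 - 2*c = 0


Then:
No Solution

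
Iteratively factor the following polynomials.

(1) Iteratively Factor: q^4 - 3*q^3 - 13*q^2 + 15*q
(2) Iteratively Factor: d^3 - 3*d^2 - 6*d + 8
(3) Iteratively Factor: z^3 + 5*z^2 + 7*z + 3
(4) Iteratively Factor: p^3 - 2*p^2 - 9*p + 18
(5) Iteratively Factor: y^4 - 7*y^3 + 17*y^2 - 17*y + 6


(1) = (q - 1)*(q^3 - 2*q^2 - 15*q) = (q - 1)*(q + 3)*(q^2 - 5*q) = q*(q - 1)*(q + 3)*(q - 5)
(2) = (d - 1)*(d^2 - 2*d - 8) = (d - 1)*(d + 2)*(d - 4)
(3) = (z + 1)*(z^2 + 4*z + 3) = (z + 1)*(z + 3)*(z + 1)
(4) = (p + 3)*(p^2 - 5*p + 6) = (p - 3)*(p + 3)*(p - 2)
(5) = (y - 1)*(y^3 - 6*y^2 + 11*y - 6) = (y - 2)*(y - 1)*(y^2 - 4*y + 3) = (y - 3)*(y - 2)*(y - 1)*(y - 1)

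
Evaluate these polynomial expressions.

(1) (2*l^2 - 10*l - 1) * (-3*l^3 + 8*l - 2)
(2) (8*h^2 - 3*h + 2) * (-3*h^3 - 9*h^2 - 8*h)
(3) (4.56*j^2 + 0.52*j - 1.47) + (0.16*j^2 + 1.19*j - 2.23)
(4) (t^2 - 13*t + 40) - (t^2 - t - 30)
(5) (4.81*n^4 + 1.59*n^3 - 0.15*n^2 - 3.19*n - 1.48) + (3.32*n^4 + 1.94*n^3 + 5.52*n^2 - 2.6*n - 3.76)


(1) = -6*l^5 + 30*l^4 + 19*l^3 - 84*l^2 + 12*l + 2
(2) = -24*h^5 - 63*h^4 - 43*h^3 + 6*h^2 - 16*h
(3) = 4.72*j^2 + 1.71*j - 3.7
(4) = 70 - 12*t
(5) = 8.13*n^4 + 3.53*n^3 + 5.37*n^2 - 5.79*n - 5.24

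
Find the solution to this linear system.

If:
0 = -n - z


Then:
n = -z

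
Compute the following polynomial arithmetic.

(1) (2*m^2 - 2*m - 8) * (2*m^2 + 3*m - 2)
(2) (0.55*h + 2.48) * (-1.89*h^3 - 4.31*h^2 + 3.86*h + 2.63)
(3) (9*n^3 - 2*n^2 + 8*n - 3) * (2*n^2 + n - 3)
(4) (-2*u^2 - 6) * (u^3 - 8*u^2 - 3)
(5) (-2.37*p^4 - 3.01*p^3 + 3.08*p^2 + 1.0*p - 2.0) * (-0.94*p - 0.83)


(1) = 4*m^4 + 2*m^3 - 26*m^2 - 20*m + 16
(2) = -1.0395*h^4 - 7.0577*h^3 - 8.5658*h^2 + 11.0193*h + 6.5224
(3) = 18*n^5 + 5*n^4 - 13*n^3 + 8*n^2 - 27*n + 9
(4) = -2*u^5 + 16*u^4 - 6*u^3 + 54*u^2 + 18
(5) = 2.2278*p^5 + 4.7965*p^4 - 0.3969*p^3 - 3.4964*p^2 + 1.05*p + 1.66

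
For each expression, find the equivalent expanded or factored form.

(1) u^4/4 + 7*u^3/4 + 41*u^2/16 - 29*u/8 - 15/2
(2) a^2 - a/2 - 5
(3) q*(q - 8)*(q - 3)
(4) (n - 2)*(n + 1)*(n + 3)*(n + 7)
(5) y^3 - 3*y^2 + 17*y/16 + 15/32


(1) = (u/4 + 1)*(u - 3/2)*(u + 2)*(u + 5/2)
(2) = (a - 5/2)*(a + 2)
(3) = q^3 - 11*q^2 + 24*q
(4) = n^4 + 9*n^3 + 9*n^2 - 41*n - 42
(5) = (y - 5/2)*(y - 3/4)*(y + 1/4)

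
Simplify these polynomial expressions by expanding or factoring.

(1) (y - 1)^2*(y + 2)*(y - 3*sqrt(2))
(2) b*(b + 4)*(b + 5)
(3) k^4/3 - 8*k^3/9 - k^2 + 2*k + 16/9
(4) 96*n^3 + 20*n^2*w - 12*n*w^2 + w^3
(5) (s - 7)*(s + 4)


(1) = y^4 - 3*sqrt(2)*y^3 - 3*y^2 + 2*y + 9*sqrt(2)*y - 6*sqrt(2)
(2) = b^3 + 9*b^2 + 20*b
(3) = (k/3 + 1/3)*(k - 8/3)*(k - 2)*(k + 1)
(4) = (-8*n + w)*(-6*n + w)*(2*n + w)
(5) = s^2 - 3*s - 28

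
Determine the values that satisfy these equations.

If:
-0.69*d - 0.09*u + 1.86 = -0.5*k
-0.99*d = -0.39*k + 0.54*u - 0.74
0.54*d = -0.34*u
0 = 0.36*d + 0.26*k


Then:
No Solution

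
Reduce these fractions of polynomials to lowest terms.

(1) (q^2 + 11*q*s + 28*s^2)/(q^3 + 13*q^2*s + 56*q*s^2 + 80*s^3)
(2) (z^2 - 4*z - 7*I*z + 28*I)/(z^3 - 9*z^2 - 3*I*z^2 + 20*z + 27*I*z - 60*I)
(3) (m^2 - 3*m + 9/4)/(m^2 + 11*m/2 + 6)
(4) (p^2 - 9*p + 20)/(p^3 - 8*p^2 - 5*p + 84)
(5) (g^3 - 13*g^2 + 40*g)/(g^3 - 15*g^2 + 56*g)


(1) = (q + 7*s)/(q^2 + 9*q*s + 20*s^2)
(2) = (z - 7*I)/(z^2 + z*(-5 - 3*I) + 15*I)
(3) = (4*m^2 - 12*m + 9)/(4*m^2 + 22*m + 24)
(4) = (p - 5)/(p^2 - 4*p - 21)
(5) = (g - 5)/(g - 7)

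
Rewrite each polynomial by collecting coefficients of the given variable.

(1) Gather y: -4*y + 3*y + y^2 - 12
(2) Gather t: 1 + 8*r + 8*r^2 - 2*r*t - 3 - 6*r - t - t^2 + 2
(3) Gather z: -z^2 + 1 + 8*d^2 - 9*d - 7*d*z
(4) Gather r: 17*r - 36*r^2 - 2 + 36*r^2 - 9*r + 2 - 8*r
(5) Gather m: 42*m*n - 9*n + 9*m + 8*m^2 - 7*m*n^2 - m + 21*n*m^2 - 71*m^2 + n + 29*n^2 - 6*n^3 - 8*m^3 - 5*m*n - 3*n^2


(1) = y^2 - y - 12
(2) = 8*r^2 + 2*r - t^2 + t*(-2*r - 1)
(3) = 8*d^2 - 7*d*z - 9*d - z^2 + 1
(4) = 0
(5) = -8*m^3 + m^2*(21*n - 63) + m*(-7*n^2 + 37*n + 8) - 6*n^3 + 26*n^2 - 8*n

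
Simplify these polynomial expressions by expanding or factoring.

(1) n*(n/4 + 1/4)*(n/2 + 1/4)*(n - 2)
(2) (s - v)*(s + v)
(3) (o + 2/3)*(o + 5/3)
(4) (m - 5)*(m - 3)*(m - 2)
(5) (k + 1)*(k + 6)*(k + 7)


(1) = n^4/8 - n^3/16 - 5*n^2/16 - n/8
(2) = s^2 - v^2
(3) = o^2 + 7*o/3 + 10/9
(4) = m^3 - 10*m^2 + 31*m - 30
(5) = k^3 + 14*k^2 + 55*k + 42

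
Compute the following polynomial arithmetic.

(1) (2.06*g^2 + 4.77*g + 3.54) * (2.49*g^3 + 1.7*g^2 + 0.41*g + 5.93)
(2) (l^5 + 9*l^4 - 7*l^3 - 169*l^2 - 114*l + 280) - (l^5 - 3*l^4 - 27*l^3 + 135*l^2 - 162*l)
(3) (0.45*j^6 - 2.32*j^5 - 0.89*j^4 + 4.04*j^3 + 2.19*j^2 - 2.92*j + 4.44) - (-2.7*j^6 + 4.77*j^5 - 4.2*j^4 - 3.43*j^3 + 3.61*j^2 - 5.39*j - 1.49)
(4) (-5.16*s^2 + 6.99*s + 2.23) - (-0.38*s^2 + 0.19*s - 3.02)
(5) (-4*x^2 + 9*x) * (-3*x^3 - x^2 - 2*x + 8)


(1) = 5.1294*g^5 + 15.3793*g^4 + 17.7682*g^3 + 20.1895*g^2 + 29.7375*g + 20.9922
(2) = 12*l^4 + 20*l^3 - 304*l^2 + 48*l + 280
(3) = 3.15*j^6 - 7.09*j^5 + 3.31*j^4 + 7.47*j^3 - 1.42*j^2 + 2.47*j + 5.93
(4) = -4.78*s^2 + 6.8*s + 5.25
(5) = 12*x^5 - 23*x^4 - x^3 - 50*x^2 + 72*x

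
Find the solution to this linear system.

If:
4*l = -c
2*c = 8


Then:
c = 4
l = -1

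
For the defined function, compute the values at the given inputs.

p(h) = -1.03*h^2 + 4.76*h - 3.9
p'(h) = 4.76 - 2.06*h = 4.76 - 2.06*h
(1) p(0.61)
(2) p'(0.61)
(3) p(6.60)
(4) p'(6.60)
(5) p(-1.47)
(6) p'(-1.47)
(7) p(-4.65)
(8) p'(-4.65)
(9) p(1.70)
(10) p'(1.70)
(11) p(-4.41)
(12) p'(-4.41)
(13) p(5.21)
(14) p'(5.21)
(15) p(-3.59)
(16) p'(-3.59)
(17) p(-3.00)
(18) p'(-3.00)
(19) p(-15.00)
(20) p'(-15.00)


(1) = -1.38
(2) = 3.50
(3) = -17.35
(4) = -8.84
(5) = -13.12
(6) = 7.79
(7) = -48.31
(8) = 14.34
(9) = 1.22
(10) = 1.26
(11) = -44.92
(12) = 13.84
(13) = -7.06
(14) = -5.97
(15) = -34.26
(16) = 12.16
(17) = -27.45
(18) = 10.94
(19) = -307.05
(20) = 35.66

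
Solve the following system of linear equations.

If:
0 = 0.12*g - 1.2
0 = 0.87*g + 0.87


Then:
No Solution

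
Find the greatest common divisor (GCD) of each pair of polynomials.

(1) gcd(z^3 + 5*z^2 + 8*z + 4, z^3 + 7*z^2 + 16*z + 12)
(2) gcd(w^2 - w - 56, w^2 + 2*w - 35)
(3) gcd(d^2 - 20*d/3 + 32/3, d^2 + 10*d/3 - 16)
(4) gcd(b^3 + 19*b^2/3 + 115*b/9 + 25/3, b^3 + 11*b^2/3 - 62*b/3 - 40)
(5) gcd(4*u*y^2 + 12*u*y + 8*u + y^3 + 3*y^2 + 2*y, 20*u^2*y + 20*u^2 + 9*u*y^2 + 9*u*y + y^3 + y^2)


(1) = z^2 + 4*z + 4
(2) = gcd((w - 8)*(w + 7), (w - 5)*(w + 7)) = w + 7
(3) = gcd((d - 4)*(d - 8/3), (d - 8/3)*(d + 6)) = d - 8/3
(4) = b + 5/3
(5) = 4*u*y + 4*u + y^2 + y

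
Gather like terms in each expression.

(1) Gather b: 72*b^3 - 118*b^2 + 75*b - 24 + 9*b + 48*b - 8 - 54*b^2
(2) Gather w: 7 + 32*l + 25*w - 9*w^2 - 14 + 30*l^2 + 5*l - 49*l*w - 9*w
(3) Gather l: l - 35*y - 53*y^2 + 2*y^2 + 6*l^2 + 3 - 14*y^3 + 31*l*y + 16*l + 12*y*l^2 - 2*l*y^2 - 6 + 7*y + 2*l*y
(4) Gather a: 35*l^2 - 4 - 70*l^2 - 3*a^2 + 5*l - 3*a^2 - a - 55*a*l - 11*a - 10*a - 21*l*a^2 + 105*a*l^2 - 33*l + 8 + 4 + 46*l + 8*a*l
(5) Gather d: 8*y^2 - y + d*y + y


(1) = 72*b^3 - 172*b^2 + 132*b - 32
(2) = 30*l^2 + 37*l - 9*w^2 + w*(16 - 49*l) - 7
(3) = l^2*(12*y + 6) + l*(-2*y^2 + 33*y + 17) - 14*y^3 - 51*y^2 - 28*y - 3
(4) = a^2*(-21*l - 6) + a*(105*l^2 - 47*l - 22) - 35*l^2 + 18*l + 8
(5) = d*y + 8*y^2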